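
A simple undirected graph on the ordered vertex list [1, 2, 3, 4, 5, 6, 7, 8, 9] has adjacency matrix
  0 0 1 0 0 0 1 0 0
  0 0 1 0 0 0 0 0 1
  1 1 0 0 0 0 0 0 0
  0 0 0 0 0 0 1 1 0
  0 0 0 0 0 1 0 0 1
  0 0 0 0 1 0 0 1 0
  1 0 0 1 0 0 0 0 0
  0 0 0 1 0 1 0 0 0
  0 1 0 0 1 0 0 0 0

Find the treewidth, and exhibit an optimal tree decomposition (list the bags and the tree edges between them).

Each bag holds 3 vertices, so the decomposition has width 2, which upper-bounds the treewidth. For the lower bound, G contains the cycle 8–6–5–9–2–3–1–7–4–8, so G is not a forest; only forests have treewidth ≤ 1, hence tw(G) ≥ 2. The upper and lower bounds meet at 2, so that is the treewidth.

Treewidth 2.
One optimal decomposition is:
Bags: B1 = {5, 6, 8}  B2 = {5, 8, 9}  B3 = {2, 8, 9}  B4 = {2, 3, 8}  B5 = {1, 3, 8}  B6 = {1, 7, 8}  B7 = {4, 7, 8}
Tree: B1–B2, B2–B3, B3–B4, B4–B5, B5–B6, B6–B7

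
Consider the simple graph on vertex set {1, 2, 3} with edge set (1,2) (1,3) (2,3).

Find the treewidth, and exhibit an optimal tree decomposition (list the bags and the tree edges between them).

With just one bag of size 3, the width is 3 − 1 = 2, so tw(G) ≤ 2. For the lower bound, the 3 vertices {1, 2, 3} are pairwise adjacent, and any tree decomposition puts a clique entirely inside one bag — forcing width ≥ 2. Hence tw(G) = 2 exactly.

Treewidth 2.
One optimal decomposition is:
Bags: B1 = {1, 2, 3}
Tree: (single bag)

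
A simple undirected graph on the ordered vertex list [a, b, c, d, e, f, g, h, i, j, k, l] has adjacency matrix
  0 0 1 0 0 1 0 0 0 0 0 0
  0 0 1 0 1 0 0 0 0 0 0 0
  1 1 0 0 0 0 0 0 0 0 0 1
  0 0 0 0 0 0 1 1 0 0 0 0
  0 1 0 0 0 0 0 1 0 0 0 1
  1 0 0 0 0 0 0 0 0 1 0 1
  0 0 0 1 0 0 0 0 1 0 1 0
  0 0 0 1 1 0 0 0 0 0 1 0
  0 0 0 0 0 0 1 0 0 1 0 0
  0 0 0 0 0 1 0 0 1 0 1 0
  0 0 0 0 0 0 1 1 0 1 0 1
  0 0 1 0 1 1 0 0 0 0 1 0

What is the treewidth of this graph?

3

A width-3 tree decomposition is:
Bags: B1 = {a, b, c, e}  B2 = {a, c, e, l}  B3 = {a, e, f, l}  B4 = {e, f, h, l}  B5 = {f, h, k, l}  B6 = {f, h, j, k}  B7 = {d, h, j, k}  B8 = {d, g, j, k}  B9 = {d, g, i, j}
Tree: B1–B2, B2–B3, B3–B4, B4–B5, B5–B6, B6–B7, B7–B8, B8–B9
Each bag holds 4 vertices, so the decomposition has width 3, which upper-bounds the treewidth. For the lower bound: the 4 vertex sets {a,b,c}, {e}, {l}, {f,h,j,k} are disjoint, each induces a connected subgraph, and every pair is joined by at least one edge of G. Contracting each set to a single vertex therefore yields K_{4} as a minor, and since treewidth is minor-monotone, tw(G) ≥ tw(K_{4}) = 3. Hence tw(G) = 3 exactly.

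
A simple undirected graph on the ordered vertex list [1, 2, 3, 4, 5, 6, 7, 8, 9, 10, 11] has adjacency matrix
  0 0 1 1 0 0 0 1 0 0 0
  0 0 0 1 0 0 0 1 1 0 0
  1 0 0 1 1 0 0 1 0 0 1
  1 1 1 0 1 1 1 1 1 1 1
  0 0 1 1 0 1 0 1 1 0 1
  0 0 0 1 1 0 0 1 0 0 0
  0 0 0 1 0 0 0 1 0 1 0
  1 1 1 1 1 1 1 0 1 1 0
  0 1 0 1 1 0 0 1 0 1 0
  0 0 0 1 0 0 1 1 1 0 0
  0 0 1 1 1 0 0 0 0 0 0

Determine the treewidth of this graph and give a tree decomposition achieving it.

Each bag holds 4 vertices, so the decomposition has width 3, which upper-bounds the treewidth. On the other hand G contains the 4-clique {1, 3, 4, 8}. A clique must lie in a single bag of any decomposition, so no decomposition can have width below 3. Therefore the treewidth is 3.

Treewidth 3.
Bags: B1 = {3, 4, 5, 8}  B2 = {4, 5, 6, 8}  B3 = {4, 5, 8, 9}  B4 = {3, 4, 5, 11}  B5 = {2, 4, 8, 9}  B6 = {1, 3, 4, 8}  B7 = {4, 8, 9, 10}  B8 = {4, 7, 8, 10}
Tree: B1–B2, B2–B3, B1–B4, B3–B5, B1–B6, B3–B7, B7–B8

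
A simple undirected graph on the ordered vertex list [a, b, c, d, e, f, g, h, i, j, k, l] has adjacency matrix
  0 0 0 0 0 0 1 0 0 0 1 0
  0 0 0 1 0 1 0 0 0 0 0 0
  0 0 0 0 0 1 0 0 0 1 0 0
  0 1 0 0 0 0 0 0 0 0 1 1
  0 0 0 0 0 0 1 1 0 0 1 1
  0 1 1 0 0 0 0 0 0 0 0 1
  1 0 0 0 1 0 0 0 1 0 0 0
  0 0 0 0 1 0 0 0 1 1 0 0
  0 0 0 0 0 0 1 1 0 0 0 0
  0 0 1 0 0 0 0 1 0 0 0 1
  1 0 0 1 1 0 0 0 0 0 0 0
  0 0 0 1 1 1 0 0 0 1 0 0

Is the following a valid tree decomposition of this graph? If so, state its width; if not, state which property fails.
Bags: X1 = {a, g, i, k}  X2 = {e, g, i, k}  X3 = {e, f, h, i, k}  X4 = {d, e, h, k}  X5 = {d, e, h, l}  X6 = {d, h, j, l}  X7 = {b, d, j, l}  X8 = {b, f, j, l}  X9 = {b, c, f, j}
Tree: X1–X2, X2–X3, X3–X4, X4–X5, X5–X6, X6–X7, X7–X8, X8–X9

No — bags containing vertex f are not connected in the tree.

A tree decomposition must satisfy three properties: every vertex lies in some bag; for every edge, both endpoints lie together in some bag; and for every vertex, the bags containing it form a connected subtree. Here bags containing vertex f are not connected in the tree, so the decomposition is invalid.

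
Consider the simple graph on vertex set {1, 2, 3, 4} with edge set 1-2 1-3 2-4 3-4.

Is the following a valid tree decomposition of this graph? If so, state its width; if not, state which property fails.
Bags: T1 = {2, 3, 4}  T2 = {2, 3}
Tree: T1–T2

No — vertex 1 appears in no bag.

A tree decomposition must satisfy three properties: every vertex lies in some bag; for every edge, both endpoints lie together in some bag; and for every vertex, the bags containing it form a connected subtree. Here vertex 1 appears in no bag, so the decomposition is invalid.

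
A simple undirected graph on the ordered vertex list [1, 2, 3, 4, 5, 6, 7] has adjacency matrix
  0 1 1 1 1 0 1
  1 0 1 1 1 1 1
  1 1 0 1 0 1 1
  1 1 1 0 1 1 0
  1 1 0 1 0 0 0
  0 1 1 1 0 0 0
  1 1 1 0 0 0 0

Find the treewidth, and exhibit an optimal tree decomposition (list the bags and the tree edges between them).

Every bag has size at most 4, so the width is 4 − 1 = 3 and tw(G) ≤ 3. Conversely, {1, 2, 3, 4} is a clique of size 4, and the vertices of any clique must share a bag in every tree decomposition; so some bag has ≥ 4 vertices and tw(G) ≥ 3. Hence tw(G) = 3 exactly.

Treewidth 3.
One optimal decomposition is:
Bags: B1 = {2, 3, 4, 6}  B2 = {1, 2, 3, 4}  B3 = {1, 2, 4, 5}  B4 = {1, 2, 3, 7}
Tree: B1–B2, B2–B3, B2–B4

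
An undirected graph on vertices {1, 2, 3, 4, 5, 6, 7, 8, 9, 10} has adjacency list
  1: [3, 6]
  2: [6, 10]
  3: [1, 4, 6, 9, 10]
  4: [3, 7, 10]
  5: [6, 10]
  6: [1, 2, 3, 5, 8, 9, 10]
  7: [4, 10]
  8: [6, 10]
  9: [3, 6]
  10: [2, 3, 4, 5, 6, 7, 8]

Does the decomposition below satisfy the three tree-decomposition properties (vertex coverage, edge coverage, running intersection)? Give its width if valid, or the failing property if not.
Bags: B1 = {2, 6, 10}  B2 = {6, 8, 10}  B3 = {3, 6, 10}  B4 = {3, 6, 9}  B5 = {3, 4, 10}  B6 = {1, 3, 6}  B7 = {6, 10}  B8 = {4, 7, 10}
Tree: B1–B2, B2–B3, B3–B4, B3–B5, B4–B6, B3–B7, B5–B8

No — vertex 5 appears in no bag.

A tree decomposition must satisfy three properties: every vertex lies in some bag; for every edge, both endpoints lie together in some bag; and for every vertex, the bags containing it form a connected subtree. Here vertex 5 appears in no bag, so the decomposition is invalid.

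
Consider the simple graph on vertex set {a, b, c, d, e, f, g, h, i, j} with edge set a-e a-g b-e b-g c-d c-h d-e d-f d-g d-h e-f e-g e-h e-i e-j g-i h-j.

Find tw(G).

A width-2 tree decomposition is:
Bags: B1 = {e, g, i}  B2 = {d, e, g}  B3 = {d, e, h}  B4 = {d, e, f}  B5 = {a, e, g}  B6 = {e, h, j}  B7 = {b, e, g}  B8 = {c, d, h}
Tree: B1–B2, B2–B3, B3–B4, B2–B5, B3–B6, B2–B7, B3–B8
The largest bag has 3 vertices, giving width 2; this decomposition certifies tw(G) ≤ 2. On the other hand G contains the 3-clique {d, e, g}. A clique must lie in a single bag of any decomposition, so no decomposition can have width below 2. Hence tw(G) = 2 exactly.

2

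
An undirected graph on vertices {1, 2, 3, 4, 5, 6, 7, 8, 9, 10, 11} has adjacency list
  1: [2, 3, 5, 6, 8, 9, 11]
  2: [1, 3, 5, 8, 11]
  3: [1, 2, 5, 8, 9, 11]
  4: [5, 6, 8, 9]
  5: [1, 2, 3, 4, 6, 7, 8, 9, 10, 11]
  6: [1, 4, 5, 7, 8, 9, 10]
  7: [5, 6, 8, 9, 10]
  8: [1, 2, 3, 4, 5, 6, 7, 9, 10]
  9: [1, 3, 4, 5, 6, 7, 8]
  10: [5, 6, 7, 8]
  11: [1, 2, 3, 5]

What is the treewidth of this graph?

4

A width-4 tree decomposition is:
Bags: B1 = {1, 5, 6, 8, 9}  B2 = {5, 6, 7, 8, 9}  B3 = {1, 3, 5, 8, 9}  B4 = {1, 2, 3, 5, 8}  B5 = {4, 5, 6, 8, 9}  B6 = {5, 6, 7, 8, 10}  B7 = {1, 2, 3, 5, 11}
Tree: B1–B2, B1–B3, B3–B4, B2–B5, B2–B6, B4–B7
Each bag holds 5 vertices, so the decomposition has width 4, which upper-bounds the treewidth. On the other hand G contains the 5-clique {1, 2, 3, 5, 8}. A clique must lie in a single bag of any decomposition, so no decomposition can have width below 4. Hence tw(G) = 4 exactly.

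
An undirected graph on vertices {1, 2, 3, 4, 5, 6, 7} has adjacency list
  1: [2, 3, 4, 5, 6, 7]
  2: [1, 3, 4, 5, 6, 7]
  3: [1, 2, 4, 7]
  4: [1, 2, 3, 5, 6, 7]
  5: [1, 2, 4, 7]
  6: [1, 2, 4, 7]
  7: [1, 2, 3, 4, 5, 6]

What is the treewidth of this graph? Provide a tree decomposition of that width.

The largest bag has 5 vertices, giving width 4; this decomposition certifies tw(G) ≤ 4. For the lower bound, the 5 vertices {1, 2, 3, 4, 7} are pairwise adjacent, and any tree decomposition puts a clique entirely inside one bag — forcing width ≥ 4. Hence tw(G) = 4 exactly.

Treewidth 4.
Bags: B1 = {1, 2, 3, 4, 7}  B2 = {1, 2, 4, 6, 7}  B3 = {1, 2, 4, 5, 7}
Tree: B1–B2, B2–B3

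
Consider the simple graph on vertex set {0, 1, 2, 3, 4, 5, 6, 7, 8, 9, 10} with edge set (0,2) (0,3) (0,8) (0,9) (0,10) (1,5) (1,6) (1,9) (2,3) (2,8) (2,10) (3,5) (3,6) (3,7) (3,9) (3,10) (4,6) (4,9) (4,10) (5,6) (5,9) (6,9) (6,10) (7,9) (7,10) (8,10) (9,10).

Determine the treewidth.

A width-3 tree decomposition is:
Bags: B1 = {0, 2, 3, 10}  B2 = {0, 3, 9, 10}  B3 = {3, 7, 9, 10}  B4 = {0, 2, 8, 10}  B5 = {3, 6, 9, 10}  B6 = {3, 5, 6, 9}  B7 = {1, 5, 6, 9}  B8 = {4, 6, 9, 10}
Tree: B1–B2, B2–B3, B1–B4, B3–B5, B5–B6, B6–B7, B5–B8
Every bag has size at most 4, so the width is 4 − 1 = 3 and tw(G) ≤ 3. Conversely, {0, 2, 8, 10} is a clique of size 4, and the vertices of any clique must share a bag in every tree decomposition; so some bag has ≥ 4 vertices and tw(G) ≥ 3. Hence tw(G) = 3 exactly.

3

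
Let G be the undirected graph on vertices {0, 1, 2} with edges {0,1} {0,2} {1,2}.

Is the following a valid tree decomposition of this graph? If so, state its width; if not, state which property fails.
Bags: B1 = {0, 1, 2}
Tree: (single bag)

Checking the three conditions: (i) the bags cover all of {0, 1, 2}; (ii) for each edge, some bag contains both endpoints; (iii) the bags containing any fixed vertex form a subtree. All hold, so the decomposition is valid with width 3 − 1 = 2.

Yes; width 2.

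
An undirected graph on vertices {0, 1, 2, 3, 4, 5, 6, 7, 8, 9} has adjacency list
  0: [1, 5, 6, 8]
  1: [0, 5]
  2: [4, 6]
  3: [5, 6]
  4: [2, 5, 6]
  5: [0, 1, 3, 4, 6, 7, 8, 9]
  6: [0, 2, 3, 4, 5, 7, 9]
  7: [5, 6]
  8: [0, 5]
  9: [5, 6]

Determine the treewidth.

A width-2 tree decomposition is:
Bags: B1 = {4, 5, 6}  B2 = {0, 5, 6}  B3 = {2, 4, 6}  B4 = {5, 6, 9}  B5 = {3, 5, 6}  B6 = {5, 6, 7}  B7 = {0, 1, 5}  B8 = {0, 5, 8}
Tree: B1–B2, B1–B3, B1–B4, B4–B5, B1–B6, B2–B7, B7–B8
Every bag has size at most 3, so the width is 3 − 1 = 2 and tw(G) ≤ 2. For the lower bound, the 3 vertices {2, 4, 6} are pairwise adjacent, and any tree decomposition puts a clique entirely inside one bag — forcing width ≥ 2. The upper and lower bounds meet at 2, so that is the treewidth.

2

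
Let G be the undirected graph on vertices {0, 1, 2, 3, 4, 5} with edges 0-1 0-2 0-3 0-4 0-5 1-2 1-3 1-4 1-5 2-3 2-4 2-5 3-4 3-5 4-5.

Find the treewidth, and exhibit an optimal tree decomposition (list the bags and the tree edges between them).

Treewidth 5.
Bags: B1 = {0, 1, 2, 3, 4, 5}
Tree: (single bag)

A single bag containing all 6 vertices is trivially a valid decomposition of width 5. On the other hand G contains the 6-clique {0, 1, 2, 3, 4, 5}. A clique must lie in a single bag of any decomposition, so no decomposition can have width below 5. The upper and lower bounds meet at 5, so that is the treewidth.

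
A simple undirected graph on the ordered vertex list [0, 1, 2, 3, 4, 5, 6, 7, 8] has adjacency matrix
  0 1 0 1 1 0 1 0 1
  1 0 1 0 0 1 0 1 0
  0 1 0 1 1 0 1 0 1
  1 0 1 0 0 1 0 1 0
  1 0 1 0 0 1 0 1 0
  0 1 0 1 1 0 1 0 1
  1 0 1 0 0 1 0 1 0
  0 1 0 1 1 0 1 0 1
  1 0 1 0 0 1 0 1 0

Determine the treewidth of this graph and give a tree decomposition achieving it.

Each bag holds 5 vertices, so the decomposition has width 4, which upper-bounds the treewidth. For the lower bound: the 5 vertex sets {1,7}, {2,6}, {0,3}, {5}, {4} are disjoint, each induces a connected subgraph, and every pair is joined by at least one edge of G. Contracting each set to a single vertex therefore yields K_{5} as a minor, and since treewidth is minor-monotone, tw(G) ≥ tw(K_{5}) = 4. Therefore the treewidth is 4.

Treewidth 4.
One such decomposition:
Bags: B1 = {0, 1, 2, 5, 7}  B2 = {0, 2, 5, 6, 7}  B3 = {0, 2, 3, 5, 7}  B4 = {0, 2, 4, 5, 7}  B5 = {0, 2, 5, 7, 8}
Tree: B1–B2, B2–B3, B3–B4, B4–B5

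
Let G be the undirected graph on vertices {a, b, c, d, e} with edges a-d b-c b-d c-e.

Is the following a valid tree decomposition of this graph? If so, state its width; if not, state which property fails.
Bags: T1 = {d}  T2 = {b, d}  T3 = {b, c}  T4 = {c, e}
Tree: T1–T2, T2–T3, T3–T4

No — vertex a appears in no bag.

A tree decomposition must satisfy three properties: every vertex lies in some bag; for every edge, both endpoints lie together in some bag; and for every vertex, the bags containing it form a connected subtree. Here vertex a appears in no bag, so the decomposition is invalid.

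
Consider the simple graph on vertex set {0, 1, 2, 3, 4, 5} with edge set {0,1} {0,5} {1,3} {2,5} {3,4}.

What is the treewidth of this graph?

1

A width-1 tree decomposition is:
Bags: B1 = {2, 5}  B2 = {0, 5}  B3 = {0, 1}  B4 = {1, 3}  B5 = {3, 4}
Tree: B1–B2, B2–B3, B3–B4, B4–B5
The largest bag has 2 vertices, giving width 1; this decomposition certifies tw(G) ≤ 1. Since G has at least one edge (e.g. 2–5), it is not an edgeless graph, so tw(G) ≥ 1. Combining the bounds, tw(G) = 1.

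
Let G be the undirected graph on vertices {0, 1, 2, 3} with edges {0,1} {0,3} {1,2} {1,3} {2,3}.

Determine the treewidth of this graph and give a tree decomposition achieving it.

Treewidth 2.
Bags: B1 = {0, 1, 3}  B2 = {1, 2, 3}
Tree: B1–B2

Every bag has size at most 3, so the width is 3 − 1 = 2 and tw(G) ≤ 2. Conversely, {0, 1, 3} is a clique of size 3, and the vertices of any clique must share a bag in every tree decomposition; so some bag has ≥ 3 vertices and tw(G) ≥ 2. Hence tw(G) = 2 exactly.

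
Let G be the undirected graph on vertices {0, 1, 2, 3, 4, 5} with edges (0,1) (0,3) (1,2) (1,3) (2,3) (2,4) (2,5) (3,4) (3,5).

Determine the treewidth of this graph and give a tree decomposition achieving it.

Treewidth 2.
One optimal decomposition is:
Bags: B1 = {1, 2, 3}  B2 = {0, 1, 3}  B3 = {2, 3, 5}  B4 = {2, 3, 4}
Tree: B1–B2, B1–B3, B1–B4

The largest bag has 3 vertices, giving width 2; this decomposition certifies tw(G) ≤ 2. For the lower bound, the 3 vertices {0, 1, 3} are pairwise adjacent, and any tree decomposition puts a clique entirely inside one bag — forcing width ≥ 2. Combining the bounds, tw(G) = 2.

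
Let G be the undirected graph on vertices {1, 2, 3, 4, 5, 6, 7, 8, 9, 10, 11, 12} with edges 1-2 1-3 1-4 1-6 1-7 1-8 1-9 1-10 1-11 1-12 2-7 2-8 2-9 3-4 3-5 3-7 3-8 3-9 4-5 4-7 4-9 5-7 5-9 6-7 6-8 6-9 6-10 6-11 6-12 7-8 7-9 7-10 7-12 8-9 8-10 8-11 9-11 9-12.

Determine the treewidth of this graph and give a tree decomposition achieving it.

The largest bag has 5 vertices, giving width 4; this decomposition certifies tw(G) ≤ 4. Conversely, {1, 6, 8, 9, 11} is a clique of size 5, and the vertices of any clique must share a bag in every tree decomposition; so some bag has ≥ 5 vertices and tw(G) ≥ 4. Therefore the treewidth is 4.

Treewidth 4.
One optimal decomposition is:
Bags: B1 = {1, 6, 7, 8, 9}  B2 = {1, 6, 7, 8, 10}  B3 = {1, 3, 7, 8, 9}  B4 = {1, 2, 7, 8, 9}  B5 = {1, 3, 4, 7, 9}  B6 = {1, 6, 8, 9, 11}  B7 = {1, 6, 7, 9, 12}  B8 = {3, 4, 5, 7, 9}
Tree: B1–B2, B1–B3, B1–B4, B3–B5, B1–B6, B1–B7, B5–B8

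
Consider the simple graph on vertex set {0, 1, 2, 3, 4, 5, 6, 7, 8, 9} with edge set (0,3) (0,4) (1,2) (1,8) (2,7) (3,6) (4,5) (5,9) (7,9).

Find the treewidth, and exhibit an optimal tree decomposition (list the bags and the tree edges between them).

Every bag has size at most 2, so the width is 2 − 1 = 1 and tw(G) ≤ 1. Any graph with an edge has treewidth ≥ 1, and G has the edge 8–1. The upper and lower bounds meet at 1, so that is the treewidth.

Treewidth 1.
One such decomposition:
Bags: B1 = {1, 8}  B2 = {1, 2}  B3 = {2, 7}  B4 = {7, 9}  B5 = {5, 9}  B6 = {4, 5}  B7 = {0, 4}  B8 = {0, 3}  B9 = {3, 6}
Tree: B1–B2, B2–B3, B3–B4, B4–B5, B5–B6, B6–B7, B7–B8, B8–B9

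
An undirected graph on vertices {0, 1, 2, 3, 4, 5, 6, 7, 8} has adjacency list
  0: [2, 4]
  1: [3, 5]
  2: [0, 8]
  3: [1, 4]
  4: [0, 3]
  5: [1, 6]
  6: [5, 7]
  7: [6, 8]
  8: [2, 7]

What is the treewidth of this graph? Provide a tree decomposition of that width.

Treewidth 2.
One optimal decomposition is:
Bags: B1 = {6, 7, 8}  B2 = {5, 6, 8}  B3 = {1, 5, 8}  B4 = {1, 3, 8}  B5 = {3, 4, 8}  B6 = {0, 4, 8}  B7 = {0, 2, 8}
Tree: B1–B2, B2–B3, B3–B4, B4–B5, B5–B6, B6–B7

Every bag has size at most 3, so the width is 3 − 1 = 2 and tw(G) ≤ 2. The edges 8–7–6–5–1–3–4–0–2–8 form a cycle, so G is not a tree and its treewidth is at least 2. The upper and lower bounds meet at 2, so that is the treewidth.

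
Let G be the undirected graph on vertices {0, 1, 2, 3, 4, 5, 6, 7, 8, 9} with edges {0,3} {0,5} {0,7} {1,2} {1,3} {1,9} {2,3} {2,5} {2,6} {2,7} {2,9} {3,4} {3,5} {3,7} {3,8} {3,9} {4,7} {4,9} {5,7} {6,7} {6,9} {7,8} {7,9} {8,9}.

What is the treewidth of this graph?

3

A width-3 tree decomposition is:
Bags: B1 = {2, 3, 5, 7}  B2 = {2, 3, 7, 9}  B3 = {1, 2, 3, 9}  B4 = {3, 4, 7, 9}  B5 = {3, 7, 8, 9}  B6 = {0, 3, 5, 7}  B7 = {2, 6, 7, 9}
Tree: B1–B2, B2–B3, B2–B4, B4–B5, B1–B6, B2–B7
The largest bag has 4 vertices, giving width 3; this decomposition certifies tw(G) ≤ 3. On the other hand G contains the 4-clique {1, 2, 3, 9}. A clique must lie in a single bag of any decomposition, so no decomposition can have width below 3. Combining the bounds, tw(G) = 3.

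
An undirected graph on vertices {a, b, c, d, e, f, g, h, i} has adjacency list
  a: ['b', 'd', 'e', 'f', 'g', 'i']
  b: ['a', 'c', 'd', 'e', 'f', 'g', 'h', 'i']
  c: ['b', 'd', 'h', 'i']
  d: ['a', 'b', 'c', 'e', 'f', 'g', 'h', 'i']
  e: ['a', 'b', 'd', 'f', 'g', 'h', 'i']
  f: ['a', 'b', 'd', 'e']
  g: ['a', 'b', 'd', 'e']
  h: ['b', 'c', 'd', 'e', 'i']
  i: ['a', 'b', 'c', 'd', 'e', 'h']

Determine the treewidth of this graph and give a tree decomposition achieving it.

Every bag has size at most 5, so the width is 5 − 1 = 4 and tw(G) ≤ 4. Conversely, {b, d, e, h, i} is a clique of size 5, and the vertices of any clique must share a bag in every tree decomposition; so some bag has ≥ 5 vertices and tw(G) ≥ 4. The upper and lower bounds meet at 4, so that is the treewidth.

Treewidth 4.
One such decomposition:
Bags: B1 = {a, b, d, e, i}  B2 = {a, b, d, e, f}  B3 = {a, b, d, e, g}  B4 = {b, d, e, h, i}  B5 = {b, c, d, h, i}
Tree: B1–B2, B2–B3, B1–B4, B4–B5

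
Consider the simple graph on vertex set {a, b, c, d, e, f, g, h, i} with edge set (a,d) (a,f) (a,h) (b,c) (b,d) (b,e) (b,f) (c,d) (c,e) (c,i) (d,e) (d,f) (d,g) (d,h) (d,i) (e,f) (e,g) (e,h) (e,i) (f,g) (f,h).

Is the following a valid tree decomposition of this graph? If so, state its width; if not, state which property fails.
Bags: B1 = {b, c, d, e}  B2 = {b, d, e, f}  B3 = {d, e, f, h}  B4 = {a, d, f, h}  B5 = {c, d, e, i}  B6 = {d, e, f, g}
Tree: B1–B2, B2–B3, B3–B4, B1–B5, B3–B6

Every vertex of G appears in some bag (union = {a, b, c, d, e, f, g, h, i}); every edge is covered by a bag; and for each vertex v the set of bags containing v is connected in the bag tree. The decomposition is therefore valid. The largest bag has 4 vertices, so the width is 3.

Yes; width 3.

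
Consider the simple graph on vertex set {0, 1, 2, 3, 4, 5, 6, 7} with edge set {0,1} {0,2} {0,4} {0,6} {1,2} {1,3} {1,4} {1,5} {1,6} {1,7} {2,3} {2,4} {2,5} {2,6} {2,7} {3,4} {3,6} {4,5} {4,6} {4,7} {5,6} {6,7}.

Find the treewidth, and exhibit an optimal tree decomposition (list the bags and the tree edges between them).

The largest bag has 5 vertices, giving width 4; this decomposition certifies tw(G) ≤ 4. On the other hand G contains the 5-clique {0, 1, 2, 4, 6}. A clique must lie in a single bag of any decomposition, so no decomposition can have width below 4. Combining the bounds, tw(G) = 4.

Treewidth 4.
Bags: B1 = {1, 2, 4, 6, 7}  B2 = {1, 2, 3, 4, 6}  B3 = {1, 2, 4, 5, 6}  B4 = {0, 1, 2, 4, 6}
Tree: B1–B2, B2–B3, B2–B4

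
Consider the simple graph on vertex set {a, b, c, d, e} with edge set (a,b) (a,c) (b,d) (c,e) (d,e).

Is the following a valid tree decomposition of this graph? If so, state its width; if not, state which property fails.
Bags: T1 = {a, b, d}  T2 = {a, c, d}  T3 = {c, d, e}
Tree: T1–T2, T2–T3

Yes; width 2.

Every vertex of G appears in some bag (union = {a, b, c, d, e}); every edge is covered by a bag; and for each vertex v the set of bags containing v is connected in the bag tree. The decomposition is therefore valid. The largest bag has 3 vertices, so the width is 2.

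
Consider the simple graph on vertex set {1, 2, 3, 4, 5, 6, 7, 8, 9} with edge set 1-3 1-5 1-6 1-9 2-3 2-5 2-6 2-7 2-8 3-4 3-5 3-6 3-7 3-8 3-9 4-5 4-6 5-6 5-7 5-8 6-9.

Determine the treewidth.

3

A width-3 tree decomposition is:
Bags: B1 = {2, 3, 5, 6}  B2 = {2, 3, 5, 8}  B3 = {1, 3, 5, 6}  B4 = {3, 4, 5, 6}  B5 = {1, 3, 6, 9}  B6 = {2, 3, 5, 7}
Tree: B1–B2, B1–B3, B1–B4, B3–B5, B2–B6
Every bag has size at most 4, so the width is 4 − 1 = 3 and tw(G) ≤ 3. Conversely, {1, 3, 6, 9} is a clique of size 4, and the vertices of any clique must share a bag in every tree decomposition; so some bag has ≥ 4 vertices and tw(G) ≥ 3. Hence tw(G) = 3 exactly.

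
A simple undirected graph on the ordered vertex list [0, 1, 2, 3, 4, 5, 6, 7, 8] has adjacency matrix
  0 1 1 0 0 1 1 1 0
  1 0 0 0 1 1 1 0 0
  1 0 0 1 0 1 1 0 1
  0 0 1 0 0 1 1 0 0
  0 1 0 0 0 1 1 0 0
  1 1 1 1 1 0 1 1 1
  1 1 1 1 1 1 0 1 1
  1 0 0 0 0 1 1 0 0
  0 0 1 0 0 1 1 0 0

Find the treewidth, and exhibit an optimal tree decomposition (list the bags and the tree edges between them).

Every bag has size at most 4, so the width is 4 − 1 = 3 and tw(G) ≤ 3. On the other hand G contains the 4-clique {0, 1, 5, 6}. A clique must lie in a single bag of any decomposition, so no decomposition can have width below 3. The upper and lower bounds meet at 3, so that is the treewidth.

Treewidth 3.
One optimal decomposition is:
Bags: B1 = {0, 1, 5, 6}  B2 = {0, 5, 6, 7}  B3 = {1, 4, 5, 6}  B4 = {0, 2, 5, 6}  B5 = {2, 3, 5, 6}  B6 = {2, 5, 6, 8}
Tree: B1–B2, B1–B3, B2–B4, B4–B5, B4–B6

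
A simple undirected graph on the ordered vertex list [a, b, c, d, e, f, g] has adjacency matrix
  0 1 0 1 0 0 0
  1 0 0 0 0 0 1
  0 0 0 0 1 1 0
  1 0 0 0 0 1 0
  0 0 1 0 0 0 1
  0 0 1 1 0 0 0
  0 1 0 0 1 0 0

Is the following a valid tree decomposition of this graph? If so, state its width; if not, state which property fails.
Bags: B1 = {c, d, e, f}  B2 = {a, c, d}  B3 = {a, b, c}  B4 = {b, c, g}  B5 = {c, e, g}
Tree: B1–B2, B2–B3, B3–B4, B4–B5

A tree decomposition must satisfy three properties: every vertex lies in some bag; for every edge, both endpoints lie together in some bag; and for every vertex, the bags containing it form a connected subtree. Here bags containing vertex e are not connected in the tree, so the decomposition is invalid.

No — bags containing vertex e are not connected in the tree.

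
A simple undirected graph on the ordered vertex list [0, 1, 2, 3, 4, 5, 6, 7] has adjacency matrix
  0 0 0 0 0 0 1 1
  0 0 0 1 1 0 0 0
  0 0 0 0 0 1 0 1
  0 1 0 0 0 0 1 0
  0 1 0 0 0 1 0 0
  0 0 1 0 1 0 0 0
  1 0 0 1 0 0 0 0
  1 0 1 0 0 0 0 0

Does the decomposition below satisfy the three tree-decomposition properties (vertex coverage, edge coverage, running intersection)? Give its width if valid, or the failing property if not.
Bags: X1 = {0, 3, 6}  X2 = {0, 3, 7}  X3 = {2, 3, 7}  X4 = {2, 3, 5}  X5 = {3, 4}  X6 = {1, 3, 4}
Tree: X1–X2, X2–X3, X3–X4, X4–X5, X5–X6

A tree decomposition must satisfy three properties: every vertex lies in some bag; for every edge, both endpoints lie together in some bag; and for every vertex, the bags containing it form a connected subtree. Here edge (5,4) lies in no bag, so the decomposition is invalid.

No — edge (5,4) lies in no bag.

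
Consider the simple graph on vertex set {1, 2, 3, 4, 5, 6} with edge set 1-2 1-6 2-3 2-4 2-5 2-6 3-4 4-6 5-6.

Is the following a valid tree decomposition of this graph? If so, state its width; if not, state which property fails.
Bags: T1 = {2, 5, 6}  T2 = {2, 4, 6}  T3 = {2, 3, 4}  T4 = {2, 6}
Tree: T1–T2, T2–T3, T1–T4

A tree decomposition must satisfy three properties: every vertex lies in some bag; for every edge, both endpoints lie together in some bag; and for every vertex, the bags containing it form a connected subtree. Here vertex 1 appears in no bag, so the decomposition is invalid.

No — vertex 1 appears in no bag.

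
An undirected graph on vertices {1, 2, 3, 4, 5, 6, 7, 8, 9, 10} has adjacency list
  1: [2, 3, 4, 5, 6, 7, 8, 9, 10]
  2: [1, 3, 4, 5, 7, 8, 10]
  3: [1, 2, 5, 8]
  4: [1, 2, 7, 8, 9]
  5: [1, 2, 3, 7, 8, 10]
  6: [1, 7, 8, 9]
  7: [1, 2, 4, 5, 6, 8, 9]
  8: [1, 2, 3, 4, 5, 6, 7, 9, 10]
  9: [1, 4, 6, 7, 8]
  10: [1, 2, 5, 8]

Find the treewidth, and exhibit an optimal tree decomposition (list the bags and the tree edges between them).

Treewidth 4.
Bags: B1 = {1, 4, 7, 8, 9}  B2 = {1, 2, 4, 7, 8}  B3 = {1, 6, 7, 8, 9}  B4 = {1, 2, 5, 7, 8}  B5 = {1, 2, 3, 5, 8}  B6 = {1, 2, 5, 8, 10}
Tree: B1–B2, B1–B3, B2–B4, B4–B5, B5–B6

The largest bag has 5 vertices, giving width 4; this decomposition certifies tw(G) ≤ 4. Conversely, {1, 4, 7, 8, 9} is a clique of size 5, and the vertices of any clique must share a bag in every tree decomposition; so some bag has ≥ 5 vertices and tw(G) ≥ 4. Therefore the treewidth is 4.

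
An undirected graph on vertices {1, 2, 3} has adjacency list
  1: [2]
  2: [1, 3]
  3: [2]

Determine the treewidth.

A width-1 tree decomposition is:
Bags: B1 = {1, 2}  B2 = {2, 3}
Tree: B1–B2
Each bag holds 2 vertices, so the decomposition has width 1, which upper-bounds the treewidth. Any graph with an edge has treewidth ≥ 1, and G has the edge 1–2. Therefore the treewidth is 1.

1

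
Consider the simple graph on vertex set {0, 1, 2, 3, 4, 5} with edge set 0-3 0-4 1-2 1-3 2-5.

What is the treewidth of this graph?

A width-1 tree decomposition is:
Bags: B1 = {2, 5}  B2 = {1, 2}  B3 = {1, 3}  B4 = {0, 3}  B5 = {0, 4}
Tree: B1–B2, B2–B3, B3–B4, B4–B5
Each bag holds 2 vertices, so the decomposition has width 1, which upper-bounds the treewidth. G has an edge, so its treewidth is at least 1. Hence tw(G) = 1 exactly.

1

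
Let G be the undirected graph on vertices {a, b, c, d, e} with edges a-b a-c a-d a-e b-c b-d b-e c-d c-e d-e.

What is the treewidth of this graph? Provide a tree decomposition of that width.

A single bag containing all 5 vertices is trivially a valid decomposition of width 4. Conversely, {a, b, c, d, e} is a clique of size 5, and the vertices of any clique must share a bag in every tree decomposition; so some bag has ≥ 5 vertices and tw(G) ≥ 4. Therefore the treewidth is 4.

Treewidth 4.
One such decomposition:
Bags: B1 = {a, b, c, d, e}
Tree: (single bag)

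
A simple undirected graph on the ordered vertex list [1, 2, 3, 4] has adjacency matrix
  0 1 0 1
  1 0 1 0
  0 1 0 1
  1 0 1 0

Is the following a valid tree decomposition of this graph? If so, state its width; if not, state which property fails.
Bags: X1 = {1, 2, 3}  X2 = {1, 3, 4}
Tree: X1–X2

Every vertex of G appears in some bag (union = {1, 2, 3, 4}); every edge is covered by a bag; and for each vertex v the set of bags containing v is connected in the bag tree. The decomposition is therefore valid. The largest bag has 3 vertices, so the width is 2.

Yes; width 2.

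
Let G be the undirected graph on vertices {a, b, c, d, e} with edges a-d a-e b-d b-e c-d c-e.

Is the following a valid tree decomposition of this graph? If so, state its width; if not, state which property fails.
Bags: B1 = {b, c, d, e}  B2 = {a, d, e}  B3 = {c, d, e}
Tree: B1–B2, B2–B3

No — bags containing vertex c are not connected in the tree.

A tree decomposition must satisfy three properties: every vertex lies in some bag; for every edge, both endpoints lie together in some bag; and for every vertex, the bags containing it form a connected subtree. Here bags containing vertex c are not connected in the tree, so the decomposition is invalid.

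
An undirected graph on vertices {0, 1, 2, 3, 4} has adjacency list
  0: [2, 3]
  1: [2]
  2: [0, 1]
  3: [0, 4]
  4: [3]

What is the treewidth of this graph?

1

A width-1 tree decomposition is:
Bags: B1 = {3, 4}  B2 = {0, 3}  B3 = {0, 2}  B4 = {1, 2}
Tree: B1–B2, B2–B3, B3–B4
Each bag holds 2 vertices, so the decomposition has width 1, which upper-bounds the treewidth. Any graph with an edge has treewidth ≥ 1, and G has the edge 4–3. Combining the bounds, tw(G) = 1.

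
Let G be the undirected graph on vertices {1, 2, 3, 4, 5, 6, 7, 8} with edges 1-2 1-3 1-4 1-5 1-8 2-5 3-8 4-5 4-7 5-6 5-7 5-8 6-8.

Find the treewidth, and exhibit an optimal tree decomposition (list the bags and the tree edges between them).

Treewidth 2.
Bags: B1 = {1, 4, 5}  B2 = {4, 5, 7}  B3 = {1, 5, 8}  B4 = {5, 6, 8}  B5 = {1, 2, 5}  B6 = {1, 3, 8}
Tree: B1–B2, B1–B3, B3–B4, B1–B5, B3–B6

Every bag has size at most 3, so the width is 3 − 1 = 2 and tw(G) ≤ 2. Conversely, {1, 3, 8} is a clique of size 3, and the vertices of any clique must share a bag in every tree decomposition; so some bag has ≥ 3 vertices and tw(G) ≥ 2. The upper and lower bounds meet at 2, so that is the treewidth.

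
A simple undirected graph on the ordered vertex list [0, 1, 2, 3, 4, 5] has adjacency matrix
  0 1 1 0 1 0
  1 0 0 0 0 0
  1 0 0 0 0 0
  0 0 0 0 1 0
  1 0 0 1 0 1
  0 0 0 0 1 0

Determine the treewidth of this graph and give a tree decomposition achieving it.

Every bag has size at most 2, so the width is 2 − 1 = 1 and tw(G) ≤ 1. Any graph with an edge has treewidth ≥ 1, and G has the edge 0–2. Therefore the treewidth is 1.

Treewidth 1.
One optimal decomposition is:
Bags: B1 = {0, 2}  B2 = {0, 4}  B3 = {0, 1}  B4 = {3, 4}  B5 = {4, 5}
Tree: B1–B2, B2–B3, B2–B4, B4–B5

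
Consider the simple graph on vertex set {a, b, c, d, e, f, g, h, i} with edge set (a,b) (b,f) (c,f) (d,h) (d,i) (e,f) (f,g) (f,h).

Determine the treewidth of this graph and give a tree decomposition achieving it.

The largest bag has 2 vertices, giving width 1; this decomposition certifies tw(G) ≤ 1. Any graph with an edge has treewidth ≥ 1, and G has the edge f–b. Combining the bounds, tw(G) = 1.

Treewidth 1.
One optimal decomposition is:
Bags: B1 = {b, f}  B2 = {f, h}  B3 = {c, f}  B4 = {d, h}  B5 = {d, i}  B6 = {f, g}  B7 = {e, f}  B8 = {a, b}
Tree: B1–B2, B1–B3, B2–B4, B4–B5, B2–B6, B6–B7, B1–B8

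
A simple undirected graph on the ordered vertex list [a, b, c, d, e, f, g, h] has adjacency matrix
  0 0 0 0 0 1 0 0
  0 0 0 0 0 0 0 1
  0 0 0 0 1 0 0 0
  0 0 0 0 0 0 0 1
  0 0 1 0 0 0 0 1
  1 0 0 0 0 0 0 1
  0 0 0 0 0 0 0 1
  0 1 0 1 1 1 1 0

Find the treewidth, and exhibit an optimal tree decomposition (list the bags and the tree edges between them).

Every bag has size at most 2, so the width is 2 − 1 = 1 and tw(G) ≤ 1. Since G has at least one edge (e.g. e–h), it is not an edgeless graph, so tw(G) ≥ 1. The upper and lower bounds meet at 1, so that is the treewidth.

Treewidth 1.
One such decomposition:
Bags: B1 = {e, h}  B2 = {c, e}  B3 = {b, h}  B4 = {g, h}  B5 = {f, h}  B6 = {a, f}  B7 = {d, h}
Tree: B1–B2, B1–B3, B1–B4, B3–B5, B5–B6, B5–B7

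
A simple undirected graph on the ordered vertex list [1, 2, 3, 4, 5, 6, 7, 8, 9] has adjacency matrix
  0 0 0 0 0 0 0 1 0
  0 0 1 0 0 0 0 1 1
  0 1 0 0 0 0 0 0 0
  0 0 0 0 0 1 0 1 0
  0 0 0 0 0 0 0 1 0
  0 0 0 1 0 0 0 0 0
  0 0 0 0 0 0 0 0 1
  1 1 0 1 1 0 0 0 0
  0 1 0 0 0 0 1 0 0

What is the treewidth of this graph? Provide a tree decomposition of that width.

Treewidth 1.
One such decomposition:
Bags: B1 = {4, 8}  B2 = {5, 8}  B3 = {4, 6}  B4 = {1, 8}  B5 = {2, 8}  B6 = {2, 3}  B7 = {2, 9}  B8 = {7, 9}
Tree: B1–B2, B1–B3, B2–B4, B2–B5, B5–B6, B5–B7, B7–B8

Each bag holds 2 vertices, so the decomposition has width 1, which upper-bounds the treewidth. Any graph with an edge has treewidth ≥ 1, and G has the edge 4–8. The upper and lower bounds meet at 1, so that is the treewidth.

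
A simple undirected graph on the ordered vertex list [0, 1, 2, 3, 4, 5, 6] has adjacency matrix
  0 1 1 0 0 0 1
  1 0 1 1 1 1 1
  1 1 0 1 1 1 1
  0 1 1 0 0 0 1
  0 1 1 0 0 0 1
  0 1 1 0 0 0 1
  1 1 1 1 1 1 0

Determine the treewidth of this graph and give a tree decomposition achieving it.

Treewidth 3.
Bags: B1 = {1, 2, 3, 6}  B2 = {1, 2, 4, 6}  B3 = {1, 2, 5, 6}  B4 = {0, 1, 2, 6}
Tree: B1–B2, B2–B3, B1–B4

Every bag has size at most 4, so the width is 4 − 1 = 3 and tw(G) ≤ 3. Conversely, {0, 1, 2, 6} is a clique of size 4, and the vertices of any clique must share a bag in every tree decomposition; so some bag has ≥ 4 vertices and tw(G) ≥ 3. Combining the bounds, tw(G) = 3.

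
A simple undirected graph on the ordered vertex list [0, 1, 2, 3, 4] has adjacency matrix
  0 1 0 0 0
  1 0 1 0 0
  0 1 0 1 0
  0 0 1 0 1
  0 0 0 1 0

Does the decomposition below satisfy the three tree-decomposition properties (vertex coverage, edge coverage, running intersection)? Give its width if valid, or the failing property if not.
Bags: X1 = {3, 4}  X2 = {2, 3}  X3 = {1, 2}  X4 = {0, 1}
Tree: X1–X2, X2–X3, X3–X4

Vertex coverage: the bags together contain {0, 1, 2, 3, 4}, the full vertex set. Edge coverage: each edge of G has both endpoints in at least one bag. Running intersection: for every vertex, the bags containing it form a connected subtree. All three properties hold, so this is a valid tree decomposition of width max|bag| − 1 = 1, and hence tw(G) ≤ 1.

Yes; width 1.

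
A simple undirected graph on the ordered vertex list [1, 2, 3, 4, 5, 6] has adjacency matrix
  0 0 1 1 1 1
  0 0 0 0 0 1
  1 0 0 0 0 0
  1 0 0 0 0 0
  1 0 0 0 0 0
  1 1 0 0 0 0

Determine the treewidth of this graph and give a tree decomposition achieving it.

Treewidth 1.
One such decomposition:
Bags: B1 = {1, 3}  B2 = {1, 6}  B3 = {2, 6}  B4 = {1, 4}  B5 = {1, 5}
Tree: B1–B2, B2–B3, B2–B4, B1–B5

Every bag has size at most 2, so the width is 2 − 1 = 1 and tw(G) ≤ 1. G has an edge, so its treewidth is at least 1. The upper and lower bounds meet at 1, so that is the treewidth.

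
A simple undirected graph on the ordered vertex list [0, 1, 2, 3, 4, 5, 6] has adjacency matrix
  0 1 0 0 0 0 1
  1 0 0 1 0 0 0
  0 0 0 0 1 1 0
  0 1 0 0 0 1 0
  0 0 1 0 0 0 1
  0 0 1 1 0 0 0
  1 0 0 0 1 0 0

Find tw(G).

2

A width-2 tree decomposition is:
Bags: B1 = {0, 4, 6}  B2 = {0, 2, 4}  B3 = {0, 2, 5}  B4 = {0, 3, 5}  B5 = {0, 1, 3}
Tree: B1–B2, B2–B3, B3–B4, B4–B5
Each bag holds 3 vertices, so the decomposition has width 2, which upper-bounds the treewidth. The edges 0–6–4–2–5–3–1–0 form a cycle, so G is not a tree and its treewidth is at least 2. The upper and lower bounds meet at 2, so that is the treewidth.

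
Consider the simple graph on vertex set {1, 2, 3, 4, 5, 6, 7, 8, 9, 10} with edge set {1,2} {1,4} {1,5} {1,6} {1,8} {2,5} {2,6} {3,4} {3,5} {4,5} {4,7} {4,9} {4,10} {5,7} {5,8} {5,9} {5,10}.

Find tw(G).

2

A width-2 tree decomposition is:
Bags: B1 = {1, 2, 6}  B2 = {1, 2, 5}  B3 = {1, 4, 5}  B4 = {4, 5, 7}  B5 = {4, 5, 10}  B6 = {4, 5, 9}  B7 = {1, 5, 8}  B8 = {3, 4, 5}
Tree: B1–B2, B2–B3, B3–B4, B3–B5, B4–B6, B3–B7, B5–B8
The largest bag has 3 vertices, giving width 2; this decomposition certifies tw(G) ≤ 2. On the other hand G contains the 3-clique {1, 5, 8}. A clique must lie in a single bag of any decomposition, so no decomposition can have width below 2. The upper and lower bounds meet at 2, so that is the treewidth.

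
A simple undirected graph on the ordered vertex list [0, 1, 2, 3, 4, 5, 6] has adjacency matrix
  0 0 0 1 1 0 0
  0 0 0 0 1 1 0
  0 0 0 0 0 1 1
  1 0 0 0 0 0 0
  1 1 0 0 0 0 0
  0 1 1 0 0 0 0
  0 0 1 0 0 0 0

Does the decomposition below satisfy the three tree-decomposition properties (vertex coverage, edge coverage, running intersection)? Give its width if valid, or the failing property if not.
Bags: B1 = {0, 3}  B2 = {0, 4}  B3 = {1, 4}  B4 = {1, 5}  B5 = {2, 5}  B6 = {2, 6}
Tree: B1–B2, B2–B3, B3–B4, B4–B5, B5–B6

Vertex coverage: the bags together contain {0, 1, 2, 3, 4, 5, 6}, the full vertex set. Edge coverage: each edge of G has both endpoints in at least one bag. Running intersection: for every vertex, the bags containing it form a connected subtree. All three properties hold, so this is a valid tree decomposition of width max|bag| − 1 = 1, and hence tw(G) ≤ 1.

Yes; width 1.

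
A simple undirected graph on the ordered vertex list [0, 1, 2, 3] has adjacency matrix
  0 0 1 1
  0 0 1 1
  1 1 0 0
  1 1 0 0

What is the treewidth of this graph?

2

A width-2 tree decomposition is:
Bags: B1 = {0, 2, 3}  B2 = {1, 2, 3}
Tree: B1–B2
Every bag has size at most 3, so the width is 3 − 1 = 2 and tw(G) ≤ 2. Since 2–0–3–1–2 is a cycle in G, G is not acyclic. Forests are exactly the graphs of treewidth ≤ 1, so tw(G) ≥ 2. The upper and lower bounds meet at 2, so that is the treewidth.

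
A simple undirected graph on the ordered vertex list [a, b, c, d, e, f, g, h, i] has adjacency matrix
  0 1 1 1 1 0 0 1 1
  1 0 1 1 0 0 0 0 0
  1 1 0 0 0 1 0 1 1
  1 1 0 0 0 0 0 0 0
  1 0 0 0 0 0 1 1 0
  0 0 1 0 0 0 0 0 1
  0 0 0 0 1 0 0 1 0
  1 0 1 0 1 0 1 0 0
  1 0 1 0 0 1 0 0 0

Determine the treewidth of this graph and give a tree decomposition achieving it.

Each bag holds 3 vertices, so the decomposition has width 2, which upper-bounds the treewidth. For the lower bound, the 3 vertices {e, g, h} are pairwise adjacent, and any tree decomposition puts a clique entirely inside one bag — forcing width ≥ 2. The upper and lower bounds meet at 2, so that is the treewidth.

Treewidth 2.
One optimal decomposition is:
Bags: B1 = {a, b, c}  B2 = {a, b, d}  B3 = {a, c, i}  B4 = {a, c, h}  B5 = {a, e, h}  B6 = {c, f, i}  B7 = {e, g, h}
Tree: B1–B2, B1–B3, B1–B4, B4–B5, B3–B6, B5–B7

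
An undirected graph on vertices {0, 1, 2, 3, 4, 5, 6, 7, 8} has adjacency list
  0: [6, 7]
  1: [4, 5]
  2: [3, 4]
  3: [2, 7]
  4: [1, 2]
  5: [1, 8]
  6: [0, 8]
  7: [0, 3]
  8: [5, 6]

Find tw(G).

A width-2 tree decomposition is:
Bags: B1 = {1, 5, 8}  B2 = {1, 6, 8}  B3 = {0, 1, 6}  B4 = {0, 1, 7}  B5 = {1, 3, 7}  B6 = {1, 2, 3}  B7 = {1, 2, 4}
Tree: B1–B2, B2–B3, B3–B4, B4–B5, B5–B6, B6–B7
The largest bag has 3 vertices, giving width 2; this decomposition certifies tw(G) ≤ 2. Since 1–5–8–6–0–7–3–2–4–1 is a cycle in G, G is not acyclic. Forests are exactly the graphs of treewidth ≤ 1, so tw(G) ≥ 2. Combining the bounds, tw(G) = 2.

2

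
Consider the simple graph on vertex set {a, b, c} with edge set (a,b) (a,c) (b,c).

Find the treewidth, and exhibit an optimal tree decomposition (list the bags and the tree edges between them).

Treewidth 2.
Bags: B1 = {a, b, c}
Tree: (single bag)

With just one bag of size 3, the width is 3 − 1 = 2, so tw(G) ≤ 2. On the other hand G contains the 3-clique {a, b, c}. A clique must lie in a single bag of any decomposition, so no decomposition can have width below 2. Combining the bounds, tw(G) = 2.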